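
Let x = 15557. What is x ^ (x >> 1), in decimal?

8871

x = 11110011000101 = 15557
x>>1 = 01111001100010
XOR  = 10001010100111 = 8871
(x ^ (x >> 1) gives the standard binary-reflected Gray code of x.)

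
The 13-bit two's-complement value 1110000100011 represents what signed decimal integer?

-989

pattern = 1110000100011 (MSB is 1 ⇒ negative)
Invert: 0001111011100, add 1 → 0001111011101 = 989, so the value is -989.
(Equivalently: 7203 - 2^13 = 7203 - 8192 = -989.)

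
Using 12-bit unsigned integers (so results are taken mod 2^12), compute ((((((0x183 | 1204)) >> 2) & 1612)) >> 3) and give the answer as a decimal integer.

0x183 = 000110000011
1204 = 010010110100
→ | → 010110110111 = 1463
→ >> 2 → 000101101101 = 365
1612 = 011001001100
→ & → 000001001100 = 76
→ >> 3 → 000000001001 = 9

9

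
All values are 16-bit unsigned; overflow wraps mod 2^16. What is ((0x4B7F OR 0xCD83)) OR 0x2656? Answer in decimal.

0x4B7F = 0100101101111111
0xCD83 = 1100110110000011
→ OR → 1100111111111111 = 53247
0x2656 = 0010011001010110
→ OR → 1110111111111111 = 61439

61439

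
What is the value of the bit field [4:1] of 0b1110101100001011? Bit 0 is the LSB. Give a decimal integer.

5

v = 1110101100001011
Shift right by 1: 111010110000101
Mask low 4 bits: 0101 = 5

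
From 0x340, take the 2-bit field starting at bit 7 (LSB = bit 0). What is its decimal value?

v = 1101000000
Shift right by 7: 110
Mask low 2 bits: 10 = 2

2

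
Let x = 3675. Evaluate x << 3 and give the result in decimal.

3675 = 000111001011011
shift left by 3 → 111001011011000 = 29400
(equivalently, 3675 × 2^3 = 3675 × 8)

29400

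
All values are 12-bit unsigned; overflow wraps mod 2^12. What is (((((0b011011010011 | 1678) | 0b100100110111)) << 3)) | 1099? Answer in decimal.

0b011011010011 = 011011010011
1678 = 011010001110
→ | → 011011011111 = 1759
0b100100110111 = 100100110111
→ | → 111111111111 = 4095
→ << 3 (mod 2^12) → 111111111000 = 4088
1099 = 010001001011
→ | → 111111111011 = 4091

4091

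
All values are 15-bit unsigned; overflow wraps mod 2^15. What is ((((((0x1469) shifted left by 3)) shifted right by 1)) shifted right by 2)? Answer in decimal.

0x1469 = 001010001101001
→ shifted left by 3 (mod 2^15) → 010001101001000 = 9032
→ shifted right by 1 → 001000110100100 = 4516
→ shifted right by 2 → 000010001101001 = 1129

1129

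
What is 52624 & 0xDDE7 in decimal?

52608

52624 = 1100110110010000
0xDDE7 = 1101110111100111
AND → 1100110110000000 = 52608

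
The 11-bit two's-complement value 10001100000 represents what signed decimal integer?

pattern = 10001100000 (MSB is 1 ⇒ negative)
Invert: 01110011111, add 1 → 01110100000 = 928, so the value is -928.
(Equivalently: 1120 - 2^11 = 1120 - 2048 = -928.)

-928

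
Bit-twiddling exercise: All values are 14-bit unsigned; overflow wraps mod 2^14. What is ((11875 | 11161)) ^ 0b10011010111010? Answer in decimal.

2369

11875 = 10111001100011
11161 = 10101110011001
→ | → 10111111111011 = 12283
0b10011010111010 = 10011010111010
→ ^ → 00100101000001 = 2369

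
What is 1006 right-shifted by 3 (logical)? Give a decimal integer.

1006 = 1111101110
shift right by 3 → 0001111101 = 125
(equivalently, floor(1006 / 8))

125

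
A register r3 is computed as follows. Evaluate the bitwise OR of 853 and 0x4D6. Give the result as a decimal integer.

2007

853 = 01101010101
0x4D6 = 10011010110
 OR → 11111010111 = 2007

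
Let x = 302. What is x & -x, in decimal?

2

x = 100101110 = 302
-x (two's complement) = …011010010
AND   = 000000010 = 2
(x & -x isolates the lowest set bit of x.)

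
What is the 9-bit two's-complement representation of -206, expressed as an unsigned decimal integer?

206 in 9 bits: 011001110
Invert: 100110001
Add 1:  100110010 = 306
(Check: 2^9 - 206 = 512 - 206 = 306.)

306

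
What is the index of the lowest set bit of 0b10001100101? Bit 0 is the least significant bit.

0b10001100101 = 10001100101
Trailing zeros: 0, so the lowest set bit is bit 0 (value 1).

0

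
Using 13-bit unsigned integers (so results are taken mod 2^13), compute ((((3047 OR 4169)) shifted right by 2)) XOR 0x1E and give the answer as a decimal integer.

1765

3047 = 0101111100111
4169 = 1000001001001
→ OR → 1101111101111 = 7151
→ shifted right by 2 → 0011011111011 = 1787
0x1E = 0000000011110
→ XOR → 0011011100101 = 1765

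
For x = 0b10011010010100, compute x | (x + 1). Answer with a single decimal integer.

x = 10011010010100 = 9876
x + 1 = 10011010010101
OR    = 10011010010101 = 9877
(x | (x + 1) sets the lowest cleared bit.)

9877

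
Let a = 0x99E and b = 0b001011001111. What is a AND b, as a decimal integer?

142

0x99E = 100110011110
b = 001011001111
AND → 000010001110 = 142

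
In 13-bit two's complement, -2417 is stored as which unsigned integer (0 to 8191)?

2417 in 13 bits: 0100101110001
Invert: 1011010001110
Add 1:  1011010001111 = 5775
(Check: 2^13 - 2417 = 8192 - 2417 = 5775.)

5775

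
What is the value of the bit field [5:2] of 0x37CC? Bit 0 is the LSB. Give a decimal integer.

3

v = 11011111001100
Shift right by 2: 110111110011
Mask low 4 bits: 0011 = 3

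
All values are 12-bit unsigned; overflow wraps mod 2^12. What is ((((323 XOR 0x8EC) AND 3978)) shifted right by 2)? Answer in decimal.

610

323 = 000101000011
0x8EC = 100011101100
→ XOR → 100110101111 = 2479
3978 = 111110001010
→ AND → 100110001010 = 2442
→ shifted right by 2 → 001001100010 = 610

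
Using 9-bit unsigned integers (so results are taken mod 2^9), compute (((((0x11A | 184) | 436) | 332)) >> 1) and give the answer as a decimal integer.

255

0x11A = 100011010
184 = 010111000
→ | → 110111010 = 442
436 = 110110100
→ | → 110111110 = 446
332 = 101001100
→ | → 111111110 = 510
→ >> 1 → 011111111 = 255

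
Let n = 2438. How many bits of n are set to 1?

5

2438 = 100110000110
Count the 1s: 1 + 1 + 1 + 1 + 1 = 5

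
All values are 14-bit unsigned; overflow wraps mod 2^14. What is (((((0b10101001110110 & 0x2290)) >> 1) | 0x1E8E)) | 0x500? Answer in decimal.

8078

0b10101001110110 = 10101001110110
0x2290 = 10001010010000
→ & → 10001000010000 = 8720
→ >> 1 → 01000100001000 = 4360
0x1E8E = 01111010001110
→ | → 01111110001110 = 8078
0x500 = 00010100000000
→ | → 01111110001110 = 8078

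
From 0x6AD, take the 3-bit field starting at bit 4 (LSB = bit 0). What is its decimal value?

2

v = 11010101101
Shift right by 4: 1101010
Mask low 3 bits: 010 = 2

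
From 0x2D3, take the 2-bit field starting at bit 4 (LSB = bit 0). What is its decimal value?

1

v = 0001011010011
Shift right by 4: 000101101
Mask low 2 bits: 01 = 1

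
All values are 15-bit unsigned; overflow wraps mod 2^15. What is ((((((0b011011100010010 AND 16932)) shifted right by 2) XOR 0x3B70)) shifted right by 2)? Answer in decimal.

0b011011100010010 = 011011100010010
16932 = 100001000100100
→ AND → 000001000000000 = 512
→ shifted right by 2 → 000000010000000 = 128
0x3B70 = 011101101110000
→ XOR → 011101111110000 = 15344
→ shifted right by 2 → 000111011111100 = 3836

3836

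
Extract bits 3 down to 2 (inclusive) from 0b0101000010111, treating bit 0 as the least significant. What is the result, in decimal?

v = 0101000010111
Shift right by 2: 01010000101
Mask low 2 bits: 01 = 1

1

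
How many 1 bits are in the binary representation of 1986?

1986 = 11111000010
Count the 1s: 1 + 1 + 1 + 1 + 1 + 1 = 6

6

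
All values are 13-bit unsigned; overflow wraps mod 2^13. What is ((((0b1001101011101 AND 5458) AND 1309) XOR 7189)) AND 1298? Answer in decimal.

0b1001101011101 = 1001101011101
5458 = 1010101010010
→ AND → 1000101010000 = 4432
1309 = 0010100011101
→ AND → 0000100010000 = 272
7189 = 1110000010101
→ XOR → 1110100000101 = 7429
1298 = 0010100010010
→ AND → 0010100000000 = 1280

1280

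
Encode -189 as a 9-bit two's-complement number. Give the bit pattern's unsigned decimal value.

323

189 in 9 bits: 010111101
Invert: 101000010
Add 1:  101000011 = 323
(Check: 2^9 - 189 = 512 - 189 = 323.)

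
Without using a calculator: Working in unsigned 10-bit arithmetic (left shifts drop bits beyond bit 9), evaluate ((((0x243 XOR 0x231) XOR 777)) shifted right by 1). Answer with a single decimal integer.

445

0x243 = 1001000011
0x231 = 1000110001
→ XOR → 0001110010 = 114
777 = 1100001001
→ XOR → 1101111011 = 891
→ shifted right by 1 → 0110111101 = 445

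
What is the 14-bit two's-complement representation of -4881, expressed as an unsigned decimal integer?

11503

4881 in 14 bits: 01001100010001
Invert: 10110011101110
Add 1:  10110011101111 = 11503
(Check: 2^14 - 4881 = 16384 - 4881 = 11503.)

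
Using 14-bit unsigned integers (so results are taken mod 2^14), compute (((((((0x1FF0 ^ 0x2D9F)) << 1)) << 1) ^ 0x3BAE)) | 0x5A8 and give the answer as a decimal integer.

0x1FF0 = 01111111110000
0x2D9F = 10110110011111
→ ^ → 11001001101111 = 12911
→ << 1 (mod 2^14) → 10010011011110 = 9438
→ << 1 (mod 2^14) → 00100110111100 = 2492
0x3BAE = 11101110101110
→ ^ → 11001000010010 = 12818
0x5A8 = 00010110101000
→ | → 11011110111010 = 14266

14266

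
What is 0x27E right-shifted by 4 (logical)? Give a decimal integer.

39

0x27E = 1001111110
shift right by 4 → 0000100111 = 39
(equivalently, floor(638 / 16))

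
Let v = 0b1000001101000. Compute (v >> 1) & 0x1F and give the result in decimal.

v = 1000001101000
Shift right by 1: 100000110100
Mask low 5 bits: 10100 = 20

20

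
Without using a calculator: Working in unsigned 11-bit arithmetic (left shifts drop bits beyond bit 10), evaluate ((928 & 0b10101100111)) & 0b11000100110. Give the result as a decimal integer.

928 = 01110100000
0b10101100111 = 10101100111
→ & → 00100100000 = 288
0b11000100110 = 11000100110
→ & → 00000100000 = 32

32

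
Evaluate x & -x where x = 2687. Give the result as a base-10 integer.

x = 101001111111 = 2687
-x (two's complement) = …010110000001
AND   = 000000000001 = 1
(x & -x isolates the lowest set bit of x.)

1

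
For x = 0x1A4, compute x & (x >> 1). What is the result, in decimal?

x = 110100100 = 420
x>>1 = 011010010
AND  = 010000000 = 128
(x & (x >> 1) has a 1 wherever x has two consecutive 1 bits.)

128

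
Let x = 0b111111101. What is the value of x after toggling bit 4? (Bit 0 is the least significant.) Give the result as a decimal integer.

x = 111111101
bit 4 is currently 1; toggle it via x ^ (1 << 4) = x ^ 16
→ 111101101 = 493

493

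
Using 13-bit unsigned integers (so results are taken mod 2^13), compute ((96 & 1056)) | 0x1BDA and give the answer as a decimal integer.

96 = 0000001100000
1056 = 0010000100000
→ & → 0000000100000 = 32
0x1BDA = 1101111011010
→ | → 1101111111010 = 7162

7162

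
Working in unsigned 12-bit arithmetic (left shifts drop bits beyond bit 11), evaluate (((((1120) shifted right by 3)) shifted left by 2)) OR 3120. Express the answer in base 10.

1120 = 010001100000
→ shifted right by 3 → 000010001100 = 140
→ shifted left by 2 (mod 2^12) → 001000110000 = 560
3120 = 110000110000
→ OR → 111000110000 = 3632

3632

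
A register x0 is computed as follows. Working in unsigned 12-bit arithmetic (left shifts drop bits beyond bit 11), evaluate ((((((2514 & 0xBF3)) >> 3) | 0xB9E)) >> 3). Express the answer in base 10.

2514 = 100111010010
0xBF3 = 101111110011
→ & → 100111010010 = 2514
→ >> 3 → 000100111010 = 314
0xB9E = 101110011110
→ | → 101110111110 = 3006
→ >> 3 → 000101110111 = 375

375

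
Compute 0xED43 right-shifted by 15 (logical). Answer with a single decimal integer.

1

0xED43 = 1110110101000011
shift right by 15 → 0000000000000001 = 1
(equivalently, floor(60739 / 32768))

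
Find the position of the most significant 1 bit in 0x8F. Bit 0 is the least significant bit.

7

0x8F = 10001111
The topmost 1 is at position 7 (since 2^7 = 128 ≤ 143 < 256).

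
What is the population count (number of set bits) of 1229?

1229 = 10011001101
Count the 1s: 1 + 1 + 1 + 1 + 1 + 1 = 6

6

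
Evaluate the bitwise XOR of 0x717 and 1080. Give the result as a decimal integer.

815

0x717 = 11100010111
1080 = 10000111000
XOR → 01100101111 = 815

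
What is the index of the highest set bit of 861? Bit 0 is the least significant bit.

861 = 1101011101
The topmost 1 is at position 9 (since 2^9 = 512 ≤ 861 < 1024).

9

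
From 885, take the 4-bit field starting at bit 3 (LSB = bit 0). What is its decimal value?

v = 001101110101
Shift right by 3: 001101110
Mask low 4 bits: 1110 = 14

14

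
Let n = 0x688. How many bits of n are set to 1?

0x688 = 11010001000
Count the 1s: 1 + 1 + 1 + 1 = 4

4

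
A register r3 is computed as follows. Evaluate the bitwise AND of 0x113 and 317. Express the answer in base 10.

0x113 = 100010011
317 = 100111101
AND → 100010001 = 273

273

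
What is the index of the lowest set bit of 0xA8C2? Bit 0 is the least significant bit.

1

0xA8C2 = 1010100011000010
Trailing zeros: 1, so the lowest set bit is bit 1 (value 2).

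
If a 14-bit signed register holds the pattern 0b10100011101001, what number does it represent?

pattern = 10100011101001 (MSB is 1 ⇒ negative)
Invert: 01011100010110, add 1 → 01011100010111 = 5911, so the value is -5911.
(Equivalently: 10473 - 2^14 = 10473 - 16384 = -5911.)

-5911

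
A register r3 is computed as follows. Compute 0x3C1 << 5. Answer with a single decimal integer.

0x3C1 = 000001111000001
shift left by 5 → 111100000100000 = 30752
(equivalently, 961 × 2^5 = 961 × 32)

30752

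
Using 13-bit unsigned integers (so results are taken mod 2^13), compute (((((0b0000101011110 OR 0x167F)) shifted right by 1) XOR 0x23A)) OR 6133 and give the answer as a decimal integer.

0b0000101011110 = 0000101011110
0x167F = 1011001111111
→ OR → 1011101111111 = 6015
→ shifted right by 1 → 0101110111111 = 3007
0x23A = 0001000111010
→ XOR → 0100110000101 = 2437
6133 = 1011111110101
→ OR → 1111111110101 = 8181

8181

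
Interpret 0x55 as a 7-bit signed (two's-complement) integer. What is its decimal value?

-43

pattern = 1010101 (MSB is 1 ⇒ negative)
Invert: 0101010, add 1 → 0101011 = 43, so the value is -43.
(Equivalently: 85 - 2^7 = 85 - 128 = -43.)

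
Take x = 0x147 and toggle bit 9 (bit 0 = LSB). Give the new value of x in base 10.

x = 000101000111
bit 9 is currently 0; toggle it via x ^ (1 << 9) = x ^ 512
→ 001101000111 = 839

839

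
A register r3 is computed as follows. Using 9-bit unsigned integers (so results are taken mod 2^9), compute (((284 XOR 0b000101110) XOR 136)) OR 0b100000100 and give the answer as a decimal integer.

446

284 = 100011100
0b000101110 = 000101110
→ XOR → 100110010 = 306
136 = 010001000
→ XOR → 110111010 = 442
0b100000100 = 100000100
→ OR → 110111110 = 446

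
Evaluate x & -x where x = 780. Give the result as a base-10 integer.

4

x = 1100001100 = 780
-x (two's complement) = …0011110100
AND   = 0000000100 = 4
(x & -x isolates the lowest set bit of x.)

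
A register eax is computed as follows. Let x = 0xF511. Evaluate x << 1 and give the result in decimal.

125474

0xF511 = 01111010100010001
shift left by 1 → 11110101000100010 = 125474
(equivalently, 62737 × 2^1 = 62737 × 2)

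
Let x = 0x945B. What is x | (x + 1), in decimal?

37983

x = 1001010001011011 = 37979
x + 1 = 1001010001011100
OR    = 1001010001011111 = 37983
(x | (x + 1) sets the lowest cleared bit.)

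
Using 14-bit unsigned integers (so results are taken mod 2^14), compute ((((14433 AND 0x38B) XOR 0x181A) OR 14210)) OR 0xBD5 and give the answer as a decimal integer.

16351

14433 = 11100001100001
0x38B = 00001110001011
→ AND → 00000000000001 = 1
0x181A = 01100000011010
→ XOR → 01100000011011 = 6171
14210 = 11011110000010
→ OR → 11111110011011 = 16283
0xBD5 = 00101111010101
→ OR → 11111111011111 = 16351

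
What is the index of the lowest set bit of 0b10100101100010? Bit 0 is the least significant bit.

0b10100101100010 = 10100101100010
Trailing zeros: 1, so the lowest set bit is bit 1 (value 2).

1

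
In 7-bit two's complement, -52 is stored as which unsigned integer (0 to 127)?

52 in 7 bits: 0110100
Invert: 1001011
Add 1:  1001100 = 76
(Check: 2^7 - 52 = 128 - 52 = 76.)

76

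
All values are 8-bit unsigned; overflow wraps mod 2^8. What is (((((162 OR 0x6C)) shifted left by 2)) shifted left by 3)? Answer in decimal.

192

162 = 10100010
0x6C = 01101100
→ OR → 11101110 = 238
→ shifted left by 2 (mod 2^8) → 10111000 = 184
→ shifted left by 3 (mod 2^8) → 11000000 = 192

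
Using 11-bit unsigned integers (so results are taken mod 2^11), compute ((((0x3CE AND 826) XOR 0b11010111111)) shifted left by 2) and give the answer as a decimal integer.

0x3CE = 01111001110
826 = 01100111010
→ AND → 01100001010 = 778
0b11010111111 = 11010111111
→ XOR → 10110110101 = 1461
→ shifted left by 2 (mod 2^11) → 11011010100 = 1748

1748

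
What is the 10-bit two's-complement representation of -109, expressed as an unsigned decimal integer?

915

109 in 10 bits: 0001101101
Invert: 1110010010
Add 1:  1110010011 = 915
(Check: 2^10 - 109 = 1024 - 109 = 915.)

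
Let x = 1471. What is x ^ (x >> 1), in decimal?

x = 10110111111 = 1471
x>>1 = 01011011111
XOR  = 11101100000 = 1888
(x ^ (x >> 1) gives the standard binary-reflected Gray code of x.)

1888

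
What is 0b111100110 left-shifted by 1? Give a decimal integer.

x = 0111100110
shift left by 1 → 1111001100 = 972
(equivalently, 486 × 2^1 = 486 × 2)

972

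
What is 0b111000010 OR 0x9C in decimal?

478

a = 111000010
0x9C = 010011100
 OR → 111011110 = 478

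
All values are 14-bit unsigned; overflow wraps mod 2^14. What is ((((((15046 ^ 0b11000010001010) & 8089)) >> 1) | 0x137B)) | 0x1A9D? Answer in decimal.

8191

15046 = 11101011000110
0b11000010001010 = 11000010001010
→ ^ → 00101001001100 = 2636
8089 = 01111110011001
→ & → 00101000001000 = 2568
→ >> 1 → 00010100000100 = 1284
0x137B = 01001101111011
→ | → 01011101111111 = 6015
0x1A9D = 01101010011101
→ | → 01111111111111 = 8191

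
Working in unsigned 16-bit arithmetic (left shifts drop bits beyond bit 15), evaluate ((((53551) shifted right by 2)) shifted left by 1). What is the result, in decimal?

53551 = 1101000100101111
→ shifted right by 2 → 0011010001001011 = 13387
→ shifted left by 1 (mod 2^16) → 0110100010010110 = 26774

26774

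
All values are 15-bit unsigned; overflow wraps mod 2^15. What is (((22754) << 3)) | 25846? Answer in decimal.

22754 = 101100011100010
→ << 3 (mod 2^15) → 100011100010000 = 18192
25846 = 110010011110110
→ | → 110011111110110 = 26614

26614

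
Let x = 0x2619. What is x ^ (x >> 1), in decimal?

x = 10011000011001 = 9753
x>>1 = 01001100001100
XOR  = 11010100010101 = 13589
(x ^ (x >> 1) gives the standard binary-reflected Gray code of x.)

13589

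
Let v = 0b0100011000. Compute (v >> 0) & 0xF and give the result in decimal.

v = 0100011000
Shift right by 0: 0100011000
Mask low 4 bits: 1000 = 8

8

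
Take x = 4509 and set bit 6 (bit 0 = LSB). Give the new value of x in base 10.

4573

x = 1000110011101
bit 6 is currently 0; set it via x | (1 << 6) = x | 64
→ 1000111011101 = 4573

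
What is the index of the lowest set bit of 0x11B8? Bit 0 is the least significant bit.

0x11B8 = 1000110111000
Trailing zeros: 3, so the lowest set bit is bit 3 (value 8).

3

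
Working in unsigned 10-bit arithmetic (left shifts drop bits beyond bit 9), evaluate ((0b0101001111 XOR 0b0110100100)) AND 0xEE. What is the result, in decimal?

234

0b0101001111 = 0101001111
0b0110100100 = 0110100100
→ XOR → 0011101011 = 235
0xEE = 0011101110
→ AND → 0011101010 = 234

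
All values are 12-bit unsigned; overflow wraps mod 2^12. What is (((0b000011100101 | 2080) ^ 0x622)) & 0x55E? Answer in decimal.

0b000011100101 = 000011100101
2080 = 100000100000
→ | → 100011100101 = 2277
0x622 = 011000100010
→ ^ → 111011000111 = 3783
0x55E = 010101011110
→ & → 010001000110 = 1094

1094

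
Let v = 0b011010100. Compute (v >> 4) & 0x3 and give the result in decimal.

1

v = 011010100
Shift right by 4: 01101
Mask low 2 bits: 01 = 1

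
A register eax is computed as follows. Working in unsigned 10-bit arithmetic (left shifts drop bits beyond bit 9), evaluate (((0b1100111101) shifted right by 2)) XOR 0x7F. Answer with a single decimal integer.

176

0b1100111101 = 1100111101
→ shifted right by 2 → 0011001111 = 207
0x7F = 0001111111
→ XOR → 0010110000 = 176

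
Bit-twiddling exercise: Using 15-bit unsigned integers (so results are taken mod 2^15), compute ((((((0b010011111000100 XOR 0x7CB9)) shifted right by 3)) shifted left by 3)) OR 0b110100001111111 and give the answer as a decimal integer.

0b010011111000100 = 010011111000100
0x7CB9 = 111110010111001
→ XOR → 101101101111101 = 23421
→ shifted right by 3 → 000101101101111 = 2927
→ shifted left by 3 (mod 2^15) → 101101101111000 = 23416
0b110100001111111 = 110100001111111
→ OR → 111101101111111 = 31615

31615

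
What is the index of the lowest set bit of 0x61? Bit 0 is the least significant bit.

0x61 = 1100001
Trailing zeros: 0, so the lowest set bit is bit 0 (value 1).

0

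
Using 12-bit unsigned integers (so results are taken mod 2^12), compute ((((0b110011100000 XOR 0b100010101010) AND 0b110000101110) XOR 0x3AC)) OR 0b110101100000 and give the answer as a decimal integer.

4070

0b110011100000 = 110011100000
0b100010101010 = 100010101010
→ XOR → 010001001010 = 1098
0b110000101110 = 110000101110
→ AND → 010000001010 = 1034
0x3AC = 001110101100
→ XOR → 011110100110 = 1958
0b110101100000 = 110101100000
→ OR → 111111100110 = 4070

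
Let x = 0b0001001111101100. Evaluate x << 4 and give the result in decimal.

81600

x = 00001001111101100
shift left by 4 → 10011111011000000 = 81600
(equivalently, 5100 × 2^4 = 5100 × 16)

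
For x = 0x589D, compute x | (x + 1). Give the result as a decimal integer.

x = 101100010011101 = 22685
x + 1 = 101100010011110
OR    = 101100010011111 = 22687
(x | (x + 1) sets the lowest cleared bit.)

22687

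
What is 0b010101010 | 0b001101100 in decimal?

a = 10101010
b = 01101100
 OR → 11101110 = 238

238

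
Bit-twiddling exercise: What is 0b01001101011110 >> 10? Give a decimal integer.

x = 1001101011110
shift right by 10 → 0000000000100 = 4
(equivalently, floor(4958 / 1024))

4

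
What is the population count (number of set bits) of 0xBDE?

0xBDE = 101111011110
Count the 1s: 1 + 1 + 1 + 1 + 1 + 1 + 1 + 1 + 1 = 9

9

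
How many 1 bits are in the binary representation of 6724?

6724 = 1101001000100
Count the 1s: 1 + 1 + 1 + 1 + 1 = 5

5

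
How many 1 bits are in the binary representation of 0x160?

3

0x160 = 101100000
Count the 1s: 1 + 1 + 1 = 3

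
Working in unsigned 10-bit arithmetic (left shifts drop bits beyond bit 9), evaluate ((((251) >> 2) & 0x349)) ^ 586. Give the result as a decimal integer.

251 = 0011111011
→ >> 2 → 0000111110 = 62
0x349 = 1101001001
→ & → 0000001000 = 8
586 = 1001001010
→ ^ → 1001000010 = 578

578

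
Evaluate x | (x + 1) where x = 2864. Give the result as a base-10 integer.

x = 101100110000 = 2864
x + 1 = 101100110001
OR    = 101100110001 = 2865
(x | (x + 1) sets the lowest cleared bit.)

2865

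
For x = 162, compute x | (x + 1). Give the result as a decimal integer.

163

x = 10100010 = 162
x + 1 = 10100011
OR    = 10100011 = 163
(x | (x + 1) sets the lowest cleared bit.)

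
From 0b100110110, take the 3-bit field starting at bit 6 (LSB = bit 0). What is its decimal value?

v = 100110110
Shift right by 6: 100
Mask low 3 bits: 100 = 4

4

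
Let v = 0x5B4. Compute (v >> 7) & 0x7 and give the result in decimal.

v = 0010110110100
Shift right by 7: 001011
Mask low 3 bits: 011 = 3

3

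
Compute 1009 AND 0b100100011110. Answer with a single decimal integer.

272

1009 = 001111110001
b = 100100011110
AND → 000100010000 = 272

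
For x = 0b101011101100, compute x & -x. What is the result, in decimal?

x = 101011101100 = 2796
-x (two's complement) = …010100010100
AND   = 000000000100 = 4
(x & -x isolates the lowest set bit of x.)

4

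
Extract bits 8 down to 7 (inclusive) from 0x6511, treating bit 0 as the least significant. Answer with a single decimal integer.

2

v = 0110010100010001
Shift right by 7: 011001010
Mask low 2 bits: 10 = 2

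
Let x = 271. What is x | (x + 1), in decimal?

287

x = 100001111 = 271
x + 1 = 100010000
OR    = 100011111 = 287
(x | (x + 1) sets the lowest cleared bit.)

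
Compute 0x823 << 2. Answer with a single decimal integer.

8332

0x823 = 00100000100011
shift left by 2 → 10000010001100 = 8332
(equivalently, 2083 × 2^2 = 2083 × 4)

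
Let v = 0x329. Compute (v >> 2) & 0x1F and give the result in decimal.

v = 1100101001
Shift right by 2: 11001010
Mask low 5 bits: 01010 = 10

10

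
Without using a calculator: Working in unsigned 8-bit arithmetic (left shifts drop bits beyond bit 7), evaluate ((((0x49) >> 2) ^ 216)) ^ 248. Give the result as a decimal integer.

0x49 = 01001001
→ >> 2 → 00010010 = 18
216 = 11011000
→ ^ → 11001010 = 202
248 = 11111000
→ ^ → 00110010 = 50

50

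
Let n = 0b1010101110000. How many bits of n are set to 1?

6

n = 1010101110000
Count the 1s: 1 + 1 + 1 + 1 + 1 + 1 = 6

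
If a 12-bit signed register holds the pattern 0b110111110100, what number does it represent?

-524

pattern = 110111110100 (MSB is 1 ⇒ negative)
Invert: 001000001011, add 1 → 001000001100 = 524, so the value is -524.
(Equivalently: 3572 - 2^12 = 3572 - 4096 = -524.)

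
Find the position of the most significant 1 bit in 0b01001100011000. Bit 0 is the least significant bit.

12

0b01001100011000 = 1001100011000
The topmost 1 is at position 12 (since 2^12 = 4096 ≤ 4888 < 8192).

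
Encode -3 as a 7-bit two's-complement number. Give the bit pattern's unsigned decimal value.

125

3 in 7 bits: 0000011
Invert: 1111100
Add 1:  1111101 = 125
(Check: 2^7 - 3 = 128 - 3 = 125.)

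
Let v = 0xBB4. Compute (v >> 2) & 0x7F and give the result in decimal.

v = 101110110100
Shift right by 2: 1011101101
Mask low 7 bits: 1101101 = 109

109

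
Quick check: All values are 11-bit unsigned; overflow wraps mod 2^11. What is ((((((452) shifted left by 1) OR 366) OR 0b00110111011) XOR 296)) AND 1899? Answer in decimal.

579

452 = 00111000100
→ shifted left by 1 (mod 2^11) → 01110001000 = 904
366 = 00101101110
→ OR → 01111101110 = 1006
0b00110111011 = 00110111011
→ OR → 01111111111 = 1023
296 = 00100101000
→ XOR → 01011010111 = 727
1899 = 11101101011
→ AND → 01001000011 = 579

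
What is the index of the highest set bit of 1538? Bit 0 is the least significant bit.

10

1538 = 11000000010
The topmost 1 is at position 10 (since 2^10 = 1024 ≤ 1538 < 2048).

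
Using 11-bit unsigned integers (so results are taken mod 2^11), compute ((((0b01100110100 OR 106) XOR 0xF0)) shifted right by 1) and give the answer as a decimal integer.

0b01100110100 = 01100110100
106 = 00001101010
→ OR → 01101111110 = 894
0xF0 = 00011110000
→ XOR → 01110001110 = 910
→ shifted right by 1 → 00111000111 = 455

455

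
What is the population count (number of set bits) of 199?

199 = 11000111
Count the 1s: 1 + 1 + 1 + 1 + 1 = 5

5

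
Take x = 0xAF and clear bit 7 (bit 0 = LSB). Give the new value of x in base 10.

47

x = 10101111
bit 7 is currently 1; clear it via x & ~(1 << 7) = x & ~128
→ 00101111 = 47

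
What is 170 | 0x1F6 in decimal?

510

170 = 010101010
0x1F6 = 111110110
 OR → 111111110 = 510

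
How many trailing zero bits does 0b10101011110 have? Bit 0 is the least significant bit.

0b10101011110 = 10101011110
Trailing zeros: 1, so the lowest set bit is bit 1 (value 2).

1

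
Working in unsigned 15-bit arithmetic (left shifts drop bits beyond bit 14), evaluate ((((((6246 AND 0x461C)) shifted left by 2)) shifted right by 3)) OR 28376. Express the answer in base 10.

28378

6246 = 001100001100110
0x461C = 100011000011100
→ AND → 000000000000100 = 4
→ shifted left by 2 (mod 2^15) → 000000000010000 = 16
→ shifted right by 3 → 000000000000010 = 2
28376 = 110111011011000
→ OR → 110111011011010 = 28378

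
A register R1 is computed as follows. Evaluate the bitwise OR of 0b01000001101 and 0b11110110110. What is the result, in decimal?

1983

a = 01000001101
b = 11110110110
 OR → 11110111111 = 1983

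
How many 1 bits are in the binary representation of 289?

3

289 = 100100001
Count the 1s: 1 + 1 + 1 = 3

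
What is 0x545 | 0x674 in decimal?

1909

0x545 = 10101000101
0x674 = 11001110100
 OR → 11101110101 = 1909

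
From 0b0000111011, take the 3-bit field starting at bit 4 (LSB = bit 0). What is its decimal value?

3

v = 0000111011
Shift right by 4: 000011
Mask low 3 bits: 011 = 3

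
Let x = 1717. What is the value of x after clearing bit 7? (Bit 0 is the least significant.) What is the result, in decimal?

1589

x = 0011010110101
bit 7 is currently 1; clear it via x & ~(1 << 7) = x & ~128
→ 0011000110101 = 1589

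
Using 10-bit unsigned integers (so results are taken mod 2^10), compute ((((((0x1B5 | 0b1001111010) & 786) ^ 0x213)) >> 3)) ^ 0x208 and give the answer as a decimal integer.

0x1B5 = 0110110101
0b1001111010 = 1001111010
→ | → 1111111111 = 1023
786 = 1100010010
→ & → 1100010010 = 786
0x213 = 1000010011
→ ^ → 0100000001 = 257
→ >> 3 → 0000100000 = 32
0x208 = 1000001000
→ ^ → 1000101000 = 552

552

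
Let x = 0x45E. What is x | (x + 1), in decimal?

x = 10001011110 = 1118
x + 1 = 10001011111
OR    = 10001011111 = 1119
(x | (x + 1) sets the lowest cleared bit.)

1119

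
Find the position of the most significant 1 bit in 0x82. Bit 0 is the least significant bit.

7

0x82 = 10000010
The topmost 1 is at position 7 (since 2^7 = 128 ≤ 130 < 256).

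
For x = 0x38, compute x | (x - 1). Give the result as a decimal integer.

x = 111000 = 56
x - 1 = 110111
OR    = 111111 = 63
(x | (x - 1) sets all bits below the lowest set bit.)

63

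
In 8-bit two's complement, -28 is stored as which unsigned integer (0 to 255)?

228

28 in 8 bits: 00011100
Invert: 11100011
Add 1:  11100100 = 228
(Check: 2^8 - 28 = 256 - 28 = 228.)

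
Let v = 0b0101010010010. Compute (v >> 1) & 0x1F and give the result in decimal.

9

v = 0101010010010
Shift right by 1: 010101001001
Mask low 5 bits: 01001 = 9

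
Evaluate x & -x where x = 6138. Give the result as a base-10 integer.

2

x = 1011111111010 = 6138
-x (two's complement) = …0100000000110
AND   = 0000000000010 = 2
(x & -x isolates the lowest set bit of x.)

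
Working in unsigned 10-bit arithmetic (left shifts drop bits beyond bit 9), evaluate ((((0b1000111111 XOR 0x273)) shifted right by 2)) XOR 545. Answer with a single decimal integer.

562

0b1000111111 = 1000111111
0x273 = 1001110011
→ XOR → 0001001100 = 76
→ shifted right by 2 → 0000010011 = 19
545 = 1000100001
→ XOR → 1000110010 = 562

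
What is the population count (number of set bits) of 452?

4

452 = 111000100
Count the 1s: 1 + 1 + 1 + 1 = 4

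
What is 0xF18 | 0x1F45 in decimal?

0xF18 = 0111100011000
0x1F45 = 1111101000101
 OR → 1111101011101 = 8029

8029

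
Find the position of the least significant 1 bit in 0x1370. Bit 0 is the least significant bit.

0x1370 = 1001101110000
Trailing zeros: 4, so the lowest set bit is bit 4 (value 16).

4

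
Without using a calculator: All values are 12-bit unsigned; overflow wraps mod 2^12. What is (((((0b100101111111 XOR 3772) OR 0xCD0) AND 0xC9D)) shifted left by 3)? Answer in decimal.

0b100101111111 = 100101111111
3772 = 111010111100
→ XOR → 011111000011 = 1987
0xCD0 = 110011010000
→ OR → 111111010011 = 4051
0xC9D = 110010011101
→ AND → 110010010001 = 3217
→ shifted left by 3 (mod 2^12) → 010010001000 = 1160

1160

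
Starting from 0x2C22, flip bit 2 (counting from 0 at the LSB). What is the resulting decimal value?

x = 10110000100010
bit 2 is currently 0; toggle it via x ^ (1 << 2) = x ^ 4
→ 10110000100110 = 11302

11302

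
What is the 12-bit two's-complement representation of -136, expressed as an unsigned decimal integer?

3960

136 in 12 bits: 000010001000
Invert: 111101110111
Add 1:  111101111000 = 3960
(Check: 2^12 - 136 = 4096 - 136 = 3960.)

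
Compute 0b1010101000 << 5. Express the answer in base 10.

x = 000001010101000
shift left by 5 → 101010100000000 = 21760
(equivalently, 680 × 2^5 = 680 × 32)

21760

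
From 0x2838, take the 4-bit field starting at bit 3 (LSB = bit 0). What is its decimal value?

7

v = 010100000111000
Shift right by 3: 010100000111
Mask low 4 bits: 0111 = 7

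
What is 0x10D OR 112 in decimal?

381

0x10D = 100001101
112 = 001110000
 OR → 101111101 = 381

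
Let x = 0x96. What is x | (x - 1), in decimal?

x = 10010110 = 150
x - 1 = 10010101
OR    = 10010111 = 151
(x | (x - 1) sets all bits below the lowest set bit.)

151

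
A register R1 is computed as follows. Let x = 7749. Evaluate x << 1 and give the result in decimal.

15498

7749 = 01111001000101
shift left by 1 → 11110010001010 = 15498
(equivalently, 7749 × 2^1 = 7749 × 2)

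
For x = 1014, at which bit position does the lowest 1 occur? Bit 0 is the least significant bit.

1

1014 = 1111110110
Trailing zeros: 1, so the lowest set bit is bit 1 (value 2).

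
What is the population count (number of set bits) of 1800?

1800 = 11100001000
Count the 1s: 1 + 1 + 1 + 1 = 4

4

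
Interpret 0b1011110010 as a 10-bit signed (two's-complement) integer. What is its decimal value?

-270

pattern = 1011110010 (MSB is 1 ⇒ negative)
Invert: 0100001101, add 1 → 0100001110 = 270, so the value is -270.
(Equivalently: 754 - 2^10 = 754 - 1024 = -270.)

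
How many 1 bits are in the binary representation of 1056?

2

1056 = 10000100000
Count the 1s: 1 + 1 = 2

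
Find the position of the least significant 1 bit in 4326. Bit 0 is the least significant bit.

4326 = 1000011100110
Trailing zeros: 1, so the lowest set bit is bit 1 (value 2).

1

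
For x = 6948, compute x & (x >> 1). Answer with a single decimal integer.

2304

x = 1101100100100 = 6948
x>>1 = 0110110010010
AND  = 0100100000000 = 2304
(x & (x >> 1) has a 1 wherever x has two consecutive 1 bits.)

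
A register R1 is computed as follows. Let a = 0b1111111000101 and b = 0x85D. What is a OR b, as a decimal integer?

8157

a = 1111111000101
0x85D = 0100001011101
 OR → 1111111011101 = 8157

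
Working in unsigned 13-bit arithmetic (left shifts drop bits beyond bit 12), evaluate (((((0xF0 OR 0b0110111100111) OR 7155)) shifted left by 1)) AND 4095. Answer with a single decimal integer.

0xF0 = 0000011110000
0b0110111100111 = 0110111100111
→ OR → 0110111110111 = 3575
7155 = 1101111110011
→ OR → 1111111110111 = 8183
→ shifted left by 1 (mod 2^13) → 1111111101110 = 8174
4095 = 0111111111111
→ AND → 0111111101110 = 4078

4078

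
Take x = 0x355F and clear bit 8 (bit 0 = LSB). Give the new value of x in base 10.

x = 011010101011111
bit 8 is currently 1; clear it via x & ~(1 << 8) = x & ~256
→ 011010001011111 = 13407

13407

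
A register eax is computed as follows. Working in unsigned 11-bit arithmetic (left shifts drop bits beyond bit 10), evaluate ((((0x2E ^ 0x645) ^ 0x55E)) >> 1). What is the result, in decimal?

0x2E = 00000101110
0x645 = 11001000101
→ ^ → 11001101011 = 1643
0x55E = 10101011110
→ ^ → 01100110101 = 821
→ >> 1 → 00110011010 = 410

410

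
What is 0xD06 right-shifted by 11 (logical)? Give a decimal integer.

0xD06 = 110100000110
shift right by 11 → 000000000001 = 1
(equivalently, floor(3334 / 2048))

1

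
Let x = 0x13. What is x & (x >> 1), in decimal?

1

x = 10011 = 19
x>>1 = 01001
AND  = 00001 = 1
(x & (x >> 1) has a 1 wherever x has two consecutive 1 bits.)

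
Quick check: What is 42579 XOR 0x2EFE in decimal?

34989

42579 = 1010011001010011
0x2EFE = 0010111011111110
XOR → 1000100010101101 = 34989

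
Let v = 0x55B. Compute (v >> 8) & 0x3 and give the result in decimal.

v = 10101011011
Shift right by 8: 101
Mask low 2 bits: 01 = 1

1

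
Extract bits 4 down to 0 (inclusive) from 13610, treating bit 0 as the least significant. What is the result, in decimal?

10

v = 11010100101010
Shift right by 0: 11010100101010
Mask low 5 bits: 01010 = 10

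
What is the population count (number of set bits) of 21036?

6

21036 = 101001000101100
Count the 1s: 1 + 1 + 1 + 1 + 1 + 1 = 6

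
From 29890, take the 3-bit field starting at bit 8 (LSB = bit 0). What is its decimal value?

4

v = 111010011000010
Shift right by 8: 1110100
Mask low 3 bits: 100 = 4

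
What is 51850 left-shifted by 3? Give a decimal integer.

51850 = 0001100101010001010
shift left by 3 → 1100101010001010000 = 414800
(equivalently, 51850 × 2^3 = 51850 × 8)

414800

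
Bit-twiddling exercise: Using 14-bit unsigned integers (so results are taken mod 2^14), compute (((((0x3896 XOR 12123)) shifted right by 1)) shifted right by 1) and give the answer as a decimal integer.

1523

0x3896 = 11100010010110
12123 = 10111101011011
→ XOR → 01011111001101 = 6093
→ shifted right by 1 → 00101111100110 = 3046
→ shifted right by 1 → 00010111110011 = 1523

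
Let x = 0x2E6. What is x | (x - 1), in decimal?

x = 1011100110 = 742
x - 1 = 1011100101
OR    = 1011100111 = 743
(x | (x - 1) sets all bits below the lowest set bit.)

743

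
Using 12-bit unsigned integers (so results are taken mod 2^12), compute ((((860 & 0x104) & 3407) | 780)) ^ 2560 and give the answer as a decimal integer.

860 = 001101011100
0x104 = 000100000100
→ & → 000100000100 = 260
3407 = 110101001111
→ & → 000100000100 = 260
780 = 001100001100
→ | → 001100001100 = 780
2560 = 101000000000
→ ^ → 100100001100 = 2316

2316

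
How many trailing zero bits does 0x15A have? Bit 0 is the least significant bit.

1

0x15A = 101011010
Trailing zeros: 1, so the lowest set bit is bit 1 (value 2).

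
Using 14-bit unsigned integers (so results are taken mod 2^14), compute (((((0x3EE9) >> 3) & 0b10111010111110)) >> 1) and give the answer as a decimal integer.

0x3EE9 = 11111011101001
→ >> 3 → 00011111011101 = 2013
0b10111010111110 = 10111010111110
→ & → 00011010011100 = 1692
→ >> 1 → 00001101001110 = 846

846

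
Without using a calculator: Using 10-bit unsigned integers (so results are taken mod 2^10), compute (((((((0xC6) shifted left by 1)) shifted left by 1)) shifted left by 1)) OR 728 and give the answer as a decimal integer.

760

0xC6 = 0011000110
→ shifted left by 1 (mod 2^10) → 0110001100 = 396
→ shifted left by 1 (mod 2^10) → 1100011000 = 792
→ shifted left by 1 (mod 2^10) → 1000110000 = 560
728 = 1011011000
→ OR → 1011111000 = 760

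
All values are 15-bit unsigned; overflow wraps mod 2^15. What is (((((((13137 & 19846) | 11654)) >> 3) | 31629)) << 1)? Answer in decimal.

32634

13137 = 011001101010001
19846 = 100110110000110
→ & → 000000100000000 = 256
11654 = 010110110000110
→ | → 010110110000110 = 11654
→ >> 3 → 000010110110000 = 1456
31629 = 111101110001101
→ | → 111111110111101 = 32701
→ << 1 (mod 2^15) → 111111101111010 = 32634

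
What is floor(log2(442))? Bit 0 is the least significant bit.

8

442 = 110111010
The topmost 1 is at position 8 (since 2^8 = 256 ≤ 442 < 512).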